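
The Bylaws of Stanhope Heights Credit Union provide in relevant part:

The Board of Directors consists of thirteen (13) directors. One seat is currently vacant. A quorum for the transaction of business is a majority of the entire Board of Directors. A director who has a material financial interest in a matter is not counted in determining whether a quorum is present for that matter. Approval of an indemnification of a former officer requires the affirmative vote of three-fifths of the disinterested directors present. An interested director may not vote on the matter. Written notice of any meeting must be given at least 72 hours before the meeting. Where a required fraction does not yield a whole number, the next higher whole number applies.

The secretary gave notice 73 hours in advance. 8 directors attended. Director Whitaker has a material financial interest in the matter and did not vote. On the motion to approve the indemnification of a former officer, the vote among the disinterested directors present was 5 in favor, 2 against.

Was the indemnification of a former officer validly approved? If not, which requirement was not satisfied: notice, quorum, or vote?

Notice: 73 hours given; 72 required (73 ≥ 72). Satisfied.
Quorum: 8 present, but the 1 interested director does not count, leaving 7. Quorum is 7. Satisfied.
Vote: the indemnification of a former officer requires three-fifths of the disinterested directors present (8 − 1 = 7). 3/5 of 7 = 4.20, rounded up to 5, so 5 affirmative votes are needed; 5 voted in favor. Satisfied.

Valid — all requirements satisfied.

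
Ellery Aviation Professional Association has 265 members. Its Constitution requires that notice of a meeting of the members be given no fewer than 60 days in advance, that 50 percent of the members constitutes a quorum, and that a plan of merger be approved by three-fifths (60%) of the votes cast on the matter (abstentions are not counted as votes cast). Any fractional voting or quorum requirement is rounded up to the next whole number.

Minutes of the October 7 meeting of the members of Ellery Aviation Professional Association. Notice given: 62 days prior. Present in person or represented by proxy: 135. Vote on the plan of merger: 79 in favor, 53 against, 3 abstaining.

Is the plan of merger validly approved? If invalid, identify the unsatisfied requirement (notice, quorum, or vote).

Notice: 62 days given; 60 required. Satisfied.
Quorum: 50% of 265 = 132.50, rounded up to 133; 135 present. Satisfied.
Vote: requires three-fifths of the votes cast (135 − 3 abstaining = 132); 3/5 of 132 = 79.20, rounded up to 80, so 80 needed; 79 in favor. Not satisfied.

Invalid — vote requirement not satisfied.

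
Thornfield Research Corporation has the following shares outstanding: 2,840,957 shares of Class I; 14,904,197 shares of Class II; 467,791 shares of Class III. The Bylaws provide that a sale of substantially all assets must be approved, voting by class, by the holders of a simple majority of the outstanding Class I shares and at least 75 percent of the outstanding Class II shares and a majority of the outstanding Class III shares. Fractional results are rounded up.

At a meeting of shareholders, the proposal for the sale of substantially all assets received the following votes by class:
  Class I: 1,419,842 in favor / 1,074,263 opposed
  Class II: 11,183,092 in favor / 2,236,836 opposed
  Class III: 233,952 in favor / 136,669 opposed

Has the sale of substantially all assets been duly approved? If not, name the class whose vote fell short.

Not approved — the Class I shares did not give the required vote.

Class I: a majority of 2840957 is 1420479; 1,420,479 required, 1,419,842 in favor — not approved.
Class II: 3/4 of 14904197 = 11178147.75, rounded up to 11178148; 11,178,148 required, 11,183,092 in favor — approved.
Class III: a majority of 467791 is 233896; 233,896 required, 233,952 in favor — approved.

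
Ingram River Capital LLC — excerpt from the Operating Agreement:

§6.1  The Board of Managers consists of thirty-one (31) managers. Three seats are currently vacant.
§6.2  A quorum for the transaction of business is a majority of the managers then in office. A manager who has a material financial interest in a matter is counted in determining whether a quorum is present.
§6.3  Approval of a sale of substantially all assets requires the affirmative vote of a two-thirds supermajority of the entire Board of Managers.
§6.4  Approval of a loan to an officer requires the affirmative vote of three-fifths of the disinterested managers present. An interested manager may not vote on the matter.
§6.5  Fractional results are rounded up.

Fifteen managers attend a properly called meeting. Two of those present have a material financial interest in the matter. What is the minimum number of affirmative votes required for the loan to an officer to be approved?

8

The loan to an officer requires three-fifths of the disinterested managers present (15 − 2 = 13).
3/5 of 13 = 7.80, rounded up to 8.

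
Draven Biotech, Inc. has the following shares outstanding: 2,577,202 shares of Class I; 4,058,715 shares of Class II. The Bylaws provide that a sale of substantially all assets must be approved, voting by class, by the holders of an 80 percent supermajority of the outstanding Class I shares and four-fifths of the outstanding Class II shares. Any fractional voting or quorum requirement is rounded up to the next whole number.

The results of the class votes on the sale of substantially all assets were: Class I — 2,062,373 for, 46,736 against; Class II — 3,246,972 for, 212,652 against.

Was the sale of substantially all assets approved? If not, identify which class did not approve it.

Approved — every class gave the required vote.

Class I: 4/5 of 2577202 = 2061761.60, rounded up to 2061762; 2,061,762 required, 2,062,373 in favor — approved.
Class II: 4/5 of 4058715 = 3246972; 3,246,972 required, 3,246,972 in favor — approved.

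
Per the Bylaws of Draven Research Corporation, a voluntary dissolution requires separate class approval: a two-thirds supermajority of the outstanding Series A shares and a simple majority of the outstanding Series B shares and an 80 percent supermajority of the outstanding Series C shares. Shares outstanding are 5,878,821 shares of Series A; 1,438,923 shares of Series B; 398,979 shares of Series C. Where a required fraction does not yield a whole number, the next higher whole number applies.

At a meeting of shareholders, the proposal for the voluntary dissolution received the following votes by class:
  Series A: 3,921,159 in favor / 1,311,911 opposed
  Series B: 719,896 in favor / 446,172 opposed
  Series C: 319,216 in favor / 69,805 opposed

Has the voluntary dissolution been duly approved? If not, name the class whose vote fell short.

Approved — every class gave the required vote.

Series A: 2/3 of 5878821 = 3919214; 3,919,214 required, 3,921,159 in favor — approved.
Series B: a majority of 1438923 is 719462; 719,462 required, 719,896 in favor — approved.
Series C: 4/5 of 398979 = 319183.20, rounded up to 319184; 319,184 required, 319,216 in favor — approved.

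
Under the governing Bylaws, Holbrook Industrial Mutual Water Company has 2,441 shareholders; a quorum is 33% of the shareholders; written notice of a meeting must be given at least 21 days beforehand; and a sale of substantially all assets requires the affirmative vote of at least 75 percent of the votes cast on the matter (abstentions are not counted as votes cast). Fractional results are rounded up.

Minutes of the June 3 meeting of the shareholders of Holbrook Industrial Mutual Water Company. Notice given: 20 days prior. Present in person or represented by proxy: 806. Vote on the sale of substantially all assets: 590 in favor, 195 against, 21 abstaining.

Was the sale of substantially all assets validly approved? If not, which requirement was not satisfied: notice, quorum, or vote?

Notice: 20 days given; 21 required. Not satisfied.
Quorum: 33% of 2,441 = 805.53, rounded up to 806; 806 present. Satisfied.
Vote: requires three-fourths of the votes cast (806 − 21 abstaining = 785); 3/4 of 785 = 588.75, rounded up to 589, so 589 needed; 590 in favor. Satisfied.

Invalid — notice requirement not satisfied.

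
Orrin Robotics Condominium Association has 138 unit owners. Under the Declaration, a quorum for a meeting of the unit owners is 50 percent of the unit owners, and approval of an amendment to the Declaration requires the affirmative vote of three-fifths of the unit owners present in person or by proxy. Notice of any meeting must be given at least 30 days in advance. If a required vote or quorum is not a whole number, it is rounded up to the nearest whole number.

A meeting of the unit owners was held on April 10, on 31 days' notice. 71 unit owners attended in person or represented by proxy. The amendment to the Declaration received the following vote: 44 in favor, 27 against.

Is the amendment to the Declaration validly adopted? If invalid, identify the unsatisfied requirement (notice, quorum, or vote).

Valid — all requirements satisfied.

Notice: 31 days given; 30 required. Satisfied.
Quorum: 50% of 138 = 69; 71 present. Satisfied.
Vote: requires three-fifths of those present (71); 3/5 of 71 = 42.60, rounded up to 43, so 43 needed; 44 in favor. Satisfied.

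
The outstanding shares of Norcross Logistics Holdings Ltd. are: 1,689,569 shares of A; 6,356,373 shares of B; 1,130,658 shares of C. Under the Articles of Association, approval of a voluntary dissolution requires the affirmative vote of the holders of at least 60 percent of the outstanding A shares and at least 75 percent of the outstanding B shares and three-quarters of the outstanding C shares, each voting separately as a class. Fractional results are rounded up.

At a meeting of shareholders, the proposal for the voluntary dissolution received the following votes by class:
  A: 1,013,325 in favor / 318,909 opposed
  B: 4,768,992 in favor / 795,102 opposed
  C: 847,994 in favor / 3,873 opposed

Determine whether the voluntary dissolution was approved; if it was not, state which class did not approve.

A: 3/5 of 1689569 = 1013741.40, rounded up to 1013742; 1,013,742 required, 1,013,325 in favor — not approved.
B: 3/4 of 6356373 = 4767279.75, rounded up to 4767280; 4,767,280 required, 4,768,992 in favor — approved.
C: 3/4 of 1130658 = 847993.50, rounded up to 847994; 847,994 required, 847,994 in favor — approved.

Not approved — the A shares did not give the required vote.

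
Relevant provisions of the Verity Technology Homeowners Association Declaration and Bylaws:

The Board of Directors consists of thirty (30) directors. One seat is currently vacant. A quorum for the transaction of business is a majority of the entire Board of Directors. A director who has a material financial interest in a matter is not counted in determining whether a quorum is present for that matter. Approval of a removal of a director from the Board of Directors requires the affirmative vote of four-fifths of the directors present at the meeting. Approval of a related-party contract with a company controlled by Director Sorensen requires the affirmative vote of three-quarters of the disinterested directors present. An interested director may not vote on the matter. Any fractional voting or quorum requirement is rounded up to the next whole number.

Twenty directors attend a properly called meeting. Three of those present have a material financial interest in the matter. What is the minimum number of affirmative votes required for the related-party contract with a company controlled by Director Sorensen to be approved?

13

The related-party contract with a company controlled by Director Sorensen requires three-fourths of the disinterested directors present (20 − 3 = 17).
3/4 of 17 = 12.75, rounded up to 13.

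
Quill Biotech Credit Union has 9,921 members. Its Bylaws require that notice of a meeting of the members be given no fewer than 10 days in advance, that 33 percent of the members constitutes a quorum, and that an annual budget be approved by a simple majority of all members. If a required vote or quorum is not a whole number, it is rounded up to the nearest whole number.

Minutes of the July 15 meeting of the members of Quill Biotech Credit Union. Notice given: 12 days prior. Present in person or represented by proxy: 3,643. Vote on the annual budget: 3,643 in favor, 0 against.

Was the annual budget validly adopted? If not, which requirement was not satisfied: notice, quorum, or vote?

Invalid — vote requirement not satisfied.

Notice: 12 days given; 10 required. Satisfied.
Quorum: 33% of 9,921 = 3,273.93, rounded up to 3,274; 3,643 present. Satisfied.
Vote: requires a majority of all members (9,921); a majority of 9921 is 4961, so 4,961 needed; 3,643 in favor. Not satisfied.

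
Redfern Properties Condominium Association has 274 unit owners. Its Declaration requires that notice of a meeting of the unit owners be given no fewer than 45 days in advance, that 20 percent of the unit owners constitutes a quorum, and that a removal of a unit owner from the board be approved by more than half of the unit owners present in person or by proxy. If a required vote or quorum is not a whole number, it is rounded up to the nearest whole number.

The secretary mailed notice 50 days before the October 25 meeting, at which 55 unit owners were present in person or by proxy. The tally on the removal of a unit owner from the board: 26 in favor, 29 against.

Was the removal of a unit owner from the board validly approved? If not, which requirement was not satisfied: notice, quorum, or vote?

Notice: 50 days given; 45 required. Satisfied.
Quorum: 20% of 274 = 54.80, rounded up to 55; 55 present. Satisfied.
Vote: requires a majority of those present (55); a majority of 55 is 28, so 28 needed; 26 in favor. Not satisfied.

Invalid — vote requirement not satisfied.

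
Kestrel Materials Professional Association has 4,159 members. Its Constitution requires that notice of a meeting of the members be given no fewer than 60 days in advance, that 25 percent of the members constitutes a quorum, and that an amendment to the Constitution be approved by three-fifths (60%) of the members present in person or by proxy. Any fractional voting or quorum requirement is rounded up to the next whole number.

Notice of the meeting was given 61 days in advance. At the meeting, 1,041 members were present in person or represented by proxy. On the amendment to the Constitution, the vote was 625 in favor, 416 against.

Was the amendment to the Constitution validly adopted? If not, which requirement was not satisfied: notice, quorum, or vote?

Notice: 61 days given; 60 required. Satisfied.
Quorum: 25% of 4,159 = 1,039.75, rounded up to 1,040; 1,041 present. Satisfied.
Vote: requires three-fifths of those present (1,041); 3/5 of 1041 = 624.60, rounded up to 625, so 625 needed; 625 in favor. Satisfied.

Valid — all requirements satisfied.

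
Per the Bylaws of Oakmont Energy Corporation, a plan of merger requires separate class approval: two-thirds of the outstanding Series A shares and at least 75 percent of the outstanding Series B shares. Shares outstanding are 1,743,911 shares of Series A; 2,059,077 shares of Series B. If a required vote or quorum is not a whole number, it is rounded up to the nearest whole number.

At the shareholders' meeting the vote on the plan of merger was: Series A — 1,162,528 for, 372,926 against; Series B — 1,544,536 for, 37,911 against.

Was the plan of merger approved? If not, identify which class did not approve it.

Series A: 2/3 of 1743911 = 1162607.33, rounded up to 1162608; 1,162,608 required, 1,162,528 in favor — not approved.
Series B: 3/4 of 2059077 = 1544307.75, rounded up to 1544308; 1,544,308 required, 1,544,536 in favor — approved.

Not approved — the Series A shares did not give the required vote.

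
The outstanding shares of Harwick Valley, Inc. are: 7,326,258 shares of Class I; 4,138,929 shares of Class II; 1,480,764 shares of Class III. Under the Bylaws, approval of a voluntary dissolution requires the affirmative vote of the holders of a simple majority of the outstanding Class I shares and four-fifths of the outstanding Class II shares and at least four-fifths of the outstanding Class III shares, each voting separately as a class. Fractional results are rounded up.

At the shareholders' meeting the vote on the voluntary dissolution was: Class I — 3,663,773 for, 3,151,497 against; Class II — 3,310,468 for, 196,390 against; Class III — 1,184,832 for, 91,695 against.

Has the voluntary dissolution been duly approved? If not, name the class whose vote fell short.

Not approved — the Class II shares did not give the required vote.

Class I: a majority of 7326258 is 3663130; 3,663,130 required, 3,663,773 in favor — approved.
Class II: 4/5 of 4138929 = 3311143.20, rounded up to 3311144; 3,311,144 required, 3,310,468 in favor — not approved.
Class III: 4/5 of 1480764 = 1184611.20, rounded up to 1184612; 1,184,612 required, 1,184,832 in favor — approved.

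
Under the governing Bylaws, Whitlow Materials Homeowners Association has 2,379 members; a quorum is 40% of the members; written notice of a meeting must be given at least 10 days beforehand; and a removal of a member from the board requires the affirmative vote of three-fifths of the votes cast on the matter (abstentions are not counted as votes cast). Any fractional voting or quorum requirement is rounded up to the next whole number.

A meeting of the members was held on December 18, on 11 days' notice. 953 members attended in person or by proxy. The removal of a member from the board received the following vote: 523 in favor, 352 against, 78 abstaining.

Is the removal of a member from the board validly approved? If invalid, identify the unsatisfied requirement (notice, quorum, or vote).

Invalid — vote requirement not satisfied.

Notice: 11 days given; 10 required. Satisfied.
Quorum: 40% of 2,379 = 951.60, rounded up to 952; 953 present. Satisfied.
Vote: requires three-fifths of the votes cast (953 − 78 abstaining = 875); 3/5 of 875 = 525, so 525 needed; 523 in favor. Not satisfied.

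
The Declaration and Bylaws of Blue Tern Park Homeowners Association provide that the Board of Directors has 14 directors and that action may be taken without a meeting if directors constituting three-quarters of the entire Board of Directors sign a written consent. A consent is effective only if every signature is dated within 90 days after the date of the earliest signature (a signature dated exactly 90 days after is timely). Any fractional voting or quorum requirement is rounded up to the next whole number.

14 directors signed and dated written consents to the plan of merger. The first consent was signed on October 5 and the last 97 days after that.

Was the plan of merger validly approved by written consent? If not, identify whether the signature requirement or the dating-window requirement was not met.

Not effective — dating-window requirement not satisfied.

Signatures required: three-quarters of 14 — 3/4 of 14 = 10.50, rounded up to 11, so 11 needed; 14 signed. Sufficient.
Dating window: the latest signature is 97 days after the earliest; the limit is 90 days. Outside the window.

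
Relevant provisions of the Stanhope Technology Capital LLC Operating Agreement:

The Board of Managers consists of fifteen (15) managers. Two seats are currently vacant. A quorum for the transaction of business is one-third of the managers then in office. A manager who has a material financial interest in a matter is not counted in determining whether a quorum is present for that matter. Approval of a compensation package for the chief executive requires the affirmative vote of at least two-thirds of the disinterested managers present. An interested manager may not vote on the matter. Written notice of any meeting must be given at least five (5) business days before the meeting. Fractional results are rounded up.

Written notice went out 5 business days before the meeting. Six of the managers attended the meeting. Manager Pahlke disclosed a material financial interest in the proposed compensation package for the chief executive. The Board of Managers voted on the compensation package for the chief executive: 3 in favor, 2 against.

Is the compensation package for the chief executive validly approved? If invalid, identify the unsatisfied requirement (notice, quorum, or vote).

Invalid — vote requirement not satisfied.

Notice: 5 business days given; 5 required (5 ≥ 5). Satisfied.
Quorum: 6 present, but the 1 interested manager does not count, leaving 5. Quorum is 5. Satisfied.
Vote: the compensation package for the chief executive requires two-thirds of the disinterested managers present (6 − 1 = 5). 2/3 of 5 = 3.33, rounded up to 4, so 4 affirmative votes are needed; 3 voted in favor. Not satisfied.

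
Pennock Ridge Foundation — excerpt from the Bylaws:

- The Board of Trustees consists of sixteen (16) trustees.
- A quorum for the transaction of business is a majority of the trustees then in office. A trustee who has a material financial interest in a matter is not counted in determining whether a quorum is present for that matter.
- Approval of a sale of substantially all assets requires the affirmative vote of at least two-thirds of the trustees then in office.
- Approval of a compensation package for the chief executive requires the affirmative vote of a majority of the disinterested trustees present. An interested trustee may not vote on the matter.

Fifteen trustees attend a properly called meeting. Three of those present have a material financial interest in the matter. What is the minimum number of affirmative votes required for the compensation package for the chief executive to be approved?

The compensation package for the chief executive requires a majority of the disinterested trustees present (15 − 3 = 12).
A majority of 12 is 7.

7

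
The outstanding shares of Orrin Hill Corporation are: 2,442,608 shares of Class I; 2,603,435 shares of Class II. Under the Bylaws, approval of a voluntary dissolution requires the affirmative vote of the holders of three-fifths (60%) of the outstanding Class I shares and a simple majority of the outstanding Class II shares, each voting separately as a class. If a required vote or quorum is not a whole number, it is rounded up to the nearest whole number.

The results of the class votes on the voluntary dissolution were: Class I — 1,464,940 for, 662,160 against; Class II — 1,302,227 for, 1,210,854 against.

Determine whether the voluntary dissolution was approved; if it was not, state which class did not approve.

Class I: 3/5 of 2442608 = 1465564.80, rounded up to 1465565; 1,465,565 required, 1,464,940 in favor — not approved.
Class II: a majority of 2603435 is 1301718; 1,301,718 required, 1,302,227 in favor — approved.

Not approved — the Class I shares did not give the required vote.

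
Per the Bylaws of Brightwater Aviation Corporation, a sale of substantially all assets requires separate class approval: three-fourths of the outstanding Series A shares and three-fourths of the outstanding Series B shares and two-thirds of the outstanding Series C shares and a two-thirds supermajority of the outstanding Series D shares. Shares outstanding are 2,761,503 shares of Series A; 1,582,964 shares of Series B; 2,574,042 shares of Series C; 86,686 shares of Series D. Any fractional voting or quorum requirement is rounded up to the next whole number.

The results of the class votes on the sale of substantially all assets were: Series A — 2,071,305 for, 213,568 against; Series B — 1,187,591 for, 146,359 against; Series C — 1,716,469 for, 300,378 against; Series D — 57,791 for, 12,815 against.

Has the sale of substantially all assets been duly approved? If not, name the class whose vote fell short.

Series A: 3/4 of 2761503 = 2071127.25, rounded up to 2071128; 2,071,128 required, 2,071,305 in favor — approved.
Series B: 3/4 of 1582964 = 1187223; 1,187,223 required, 1,187,591 in favor — approved.
Series C: 2/3 of 2574042 = 1716028; 1,716,028 required, 1,716,469 in favor — approved.
Series D: 2/3 of 86686 = 57790.67, rounded up to 57791; 57,791 required, 57,791 in favor — approved.

Approved — every class gave the required vote.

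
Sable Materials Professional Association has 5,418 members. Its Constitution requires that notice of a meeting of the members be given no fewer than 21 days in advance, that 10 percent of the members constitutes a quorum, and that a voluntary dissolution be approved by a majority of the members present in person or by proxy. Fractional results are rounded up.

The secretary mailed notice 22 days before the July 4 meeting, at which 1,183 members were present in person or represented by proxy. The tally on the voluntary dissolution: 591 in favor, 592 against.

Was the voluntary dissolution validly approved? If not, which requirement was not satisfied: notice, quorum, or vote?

Invalid — vote requirement not satisfied.

Notice: 22 days given; 21 required. Satisfied.
Quorum: 10% of 5,418 = 541.80, rounded up to 542; 1,183 present. Satisfied.
Vote: requires a majority of those present (1,183); a majority of 1183 is 592, so 592 needed; 591 in favor. Not satisfied.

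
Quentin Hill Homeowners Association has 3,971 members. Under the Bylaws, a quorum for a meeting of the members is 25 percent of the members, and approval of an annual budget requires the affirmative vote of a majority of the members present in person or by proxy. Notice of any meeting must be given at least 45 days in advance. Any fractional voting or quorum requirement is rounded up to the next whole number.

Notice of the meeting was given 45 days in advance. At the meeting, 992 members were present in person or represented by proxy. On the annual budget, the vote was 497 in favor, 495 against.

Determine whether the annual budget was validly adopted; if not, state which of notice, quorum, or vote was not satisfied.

Invalid — quorum requirement not satisfied.

Notice: 45 days given; 45 required. Satisfied.
Quorum: 25% of 3,971 = 992.75, rounded up to 993; 992 present. Not satisfied.
Vote: requires a majority of those present (992); a majority of 992 is 497, so 497 needed; 497 in favor. Satisfied.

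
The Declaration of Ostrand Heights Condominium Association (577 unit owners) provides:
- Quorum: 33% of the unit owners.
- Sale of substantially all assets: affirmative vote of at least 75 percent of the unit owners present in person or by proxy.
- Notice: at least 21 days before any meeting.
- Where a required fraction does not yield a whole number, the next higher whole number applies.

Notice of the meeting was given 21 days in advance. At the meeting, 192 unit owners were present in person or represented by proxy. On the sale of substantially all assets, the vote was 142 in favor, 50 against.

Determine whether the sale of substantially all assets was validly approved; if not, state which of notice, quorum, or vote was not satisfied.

Notice: 21 days given; 21 required. Satisfied.
Quorum: 33% of 577 = 190.41, rounded up to 191; 192 present. Satisfied.
Vote: requires three-fourths of those present (192); 3/4 of 192 = 144, so 144 needed; 142 in favor. Not satisfied.

Invalid — vote requirement not satisfied.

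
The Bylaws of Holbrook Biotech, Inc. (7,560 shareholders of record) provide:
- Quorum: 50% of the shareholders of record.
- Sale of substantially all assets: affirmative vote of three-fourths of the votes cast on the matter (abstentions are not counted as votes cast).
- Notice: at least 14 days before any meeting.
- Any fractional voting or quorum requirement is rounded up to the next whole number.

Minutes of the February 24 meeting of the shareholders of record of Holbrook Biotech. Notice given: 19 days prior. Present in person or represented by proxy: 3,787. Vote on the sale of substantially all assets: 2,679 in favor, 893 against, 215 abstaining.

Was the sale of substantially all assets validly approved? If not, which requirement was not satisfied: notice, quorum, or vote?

Notice: 19 days given; 14 required. Satisfied.
Quorum: 50% of 7,560 = 3,780; 3,787 present. Satisfied.
Vote: requires three-fourths of the votes cast (3,787 − 215 abstaining = 3,572); 3/4 of 3572 = 2679, so 2,679 needed; 2,679 in favor. Satisfied.

Valid — all requirements satisfied.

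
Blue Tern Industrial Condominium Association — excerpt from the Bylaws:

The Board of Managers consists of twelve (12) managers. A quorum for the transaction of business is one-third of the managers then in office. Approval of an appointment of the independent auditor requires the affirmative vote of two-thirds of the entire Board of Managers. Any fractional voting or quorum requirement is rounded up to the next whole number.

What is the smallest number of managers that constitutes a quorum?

1/3 of 12 = 4.

4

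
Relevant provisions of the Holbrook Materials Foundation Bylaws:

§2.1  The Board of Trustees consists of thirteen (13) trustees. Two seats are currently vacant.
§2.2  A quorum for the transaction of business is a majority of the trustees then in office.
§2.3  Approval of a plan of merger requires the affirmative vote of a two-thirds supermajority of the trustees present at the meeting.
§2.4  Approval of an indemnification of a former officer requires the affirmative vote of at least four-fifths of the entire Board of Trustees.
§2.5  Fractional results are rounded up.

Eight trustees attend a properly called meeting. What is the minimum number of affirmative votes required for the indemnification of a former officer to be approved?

The indemnification of a former officer requires four-fifths of the entire Board of Trustees (13).
4/5 of 13 = 10.40, rounded up to 11.
(Only 8 can vote, so the indemnification of a former officer cannot pass at this meeting, but the required vote is still 11.)

11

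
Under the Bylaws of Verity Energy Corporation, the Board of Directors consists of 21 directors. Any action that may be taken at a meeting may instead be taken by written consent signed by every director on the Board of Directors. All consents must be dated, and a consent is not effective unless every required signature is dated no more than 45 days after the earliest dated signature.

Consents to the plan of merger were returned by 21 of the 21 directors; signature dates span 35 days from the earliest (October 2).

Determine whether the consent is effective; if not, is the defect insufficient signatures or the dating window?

Effective — both the signature and dating-window requirements are satisfied.

Signatures required: the unanimous vote of 21 — unanimous means all 21, so 21 needed; 21 signed. Sufficient.
Dating window: the latest signature is 35 days after the earliest; the limit is 45 days. Within the window.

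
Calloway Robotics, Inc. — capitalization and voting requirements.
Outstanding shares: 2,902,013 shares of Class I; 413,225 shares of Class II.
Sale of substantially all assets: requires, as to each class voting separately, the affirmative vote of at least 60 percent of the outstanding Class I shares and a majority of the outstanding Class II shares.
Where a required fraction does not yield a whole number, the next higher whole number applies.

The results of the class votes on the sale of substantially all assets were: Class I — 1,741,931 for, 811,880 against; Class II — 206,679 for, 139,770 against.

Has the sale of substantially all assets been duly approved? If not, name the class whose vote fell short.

Approved — every class gave the required vote.

Class I: 3/5 of 2902013 = 1741207.80, rounded up to 1741208; 1,741,208 required, 1,741,931 in favor — approved.
Class II: a majority of 413225 is 206613; 206,613 required, 206,679 in favor — approved.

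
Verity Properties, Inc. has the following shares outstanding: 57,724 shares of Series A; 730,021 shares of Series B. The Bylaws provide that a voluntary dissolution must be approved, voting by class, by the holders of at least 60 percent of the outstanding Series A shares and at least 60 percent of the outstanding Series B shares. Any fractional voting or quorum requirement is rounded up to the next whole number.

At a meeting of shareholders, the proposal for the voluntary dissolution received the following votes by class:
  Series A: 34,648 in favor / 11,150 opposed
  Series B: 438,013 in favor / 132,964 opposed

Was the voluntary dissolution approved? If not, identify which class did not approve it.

Series A: 3/5 of 57724 = 34634.40, rounded up to 34635; 34,635 required, 34,648 in favor — approved.
Series B: 3/5 of 730021 = 438012.60, rounded up to 438013; 438,013 required, 438,013 in favor — approved.

Approved — every class gave the required vote.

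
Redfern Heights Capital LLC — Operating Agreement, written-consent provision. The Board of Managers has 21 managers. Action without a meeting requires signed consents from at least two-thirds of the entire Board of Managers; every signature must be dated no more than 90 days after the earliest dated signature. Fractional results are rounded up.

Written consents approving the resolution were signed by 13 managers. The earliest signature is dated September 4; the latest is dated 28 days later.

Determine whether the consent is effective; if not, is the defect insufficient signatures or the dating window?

Signatures required: at least two-thirds of 21 — 2/3 of 21 = 14, so 14 needed; 13 signed. Insufficient.
Dating window: the latest signature is 28 days after the earliest; the limit is 90 days. Within the window.

Not effective — insufficient signatures.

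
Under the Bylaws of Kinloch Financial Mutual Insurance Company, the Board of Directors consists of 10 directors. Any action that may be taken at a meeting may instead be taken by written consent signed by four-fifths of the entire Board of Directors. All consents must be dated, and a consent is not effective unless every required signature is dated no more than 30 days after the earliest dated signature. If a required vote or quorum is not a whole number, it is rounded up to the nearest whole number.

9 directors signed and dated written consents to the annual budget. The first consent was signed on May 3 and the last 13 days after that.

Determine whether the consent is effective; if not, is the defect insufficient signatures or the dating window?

Signatures required: four-fifths of 10 — 4/5 of 10 = 8, so 8 needed; 9 signed. Sufficient.
Dating window: the latest signature is 13 days after the earliest; the limit is 30 days. Within the window.

Effective — both the signature and dating-window requirements are satisfied.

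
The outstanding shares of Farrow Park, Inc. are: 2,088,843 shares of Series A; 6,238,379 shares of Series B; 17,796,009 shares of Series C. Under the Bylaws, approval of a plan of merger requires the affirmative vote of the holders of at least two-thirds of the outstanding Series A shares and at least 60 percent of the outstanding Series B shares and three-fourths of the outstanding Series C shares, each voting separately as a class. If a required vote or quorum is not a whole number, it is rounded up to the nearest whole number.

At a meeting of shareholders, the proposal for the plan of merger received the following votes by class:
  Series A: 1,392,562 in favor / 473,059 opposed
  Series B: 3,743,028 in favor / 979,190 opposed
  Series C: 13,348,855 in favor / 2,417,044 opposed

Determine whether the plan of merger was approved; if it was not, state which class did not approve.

Series A: 2/3 of 2088843 = 1392562; 1,392,562 required, 1,392,562 in favor — approved.
Series B: 3/5 of 6238379 = 3743027.40, rounded up to 3743028; 3,743,028 required, 3,743,028 in favor — approved.
Series C: 3/4 of 17796009 = 13347006.75, rounded up to 13347007; 13,347,007 required, 13,348,855 in favor — approved.

Approved — every class gave the required vote.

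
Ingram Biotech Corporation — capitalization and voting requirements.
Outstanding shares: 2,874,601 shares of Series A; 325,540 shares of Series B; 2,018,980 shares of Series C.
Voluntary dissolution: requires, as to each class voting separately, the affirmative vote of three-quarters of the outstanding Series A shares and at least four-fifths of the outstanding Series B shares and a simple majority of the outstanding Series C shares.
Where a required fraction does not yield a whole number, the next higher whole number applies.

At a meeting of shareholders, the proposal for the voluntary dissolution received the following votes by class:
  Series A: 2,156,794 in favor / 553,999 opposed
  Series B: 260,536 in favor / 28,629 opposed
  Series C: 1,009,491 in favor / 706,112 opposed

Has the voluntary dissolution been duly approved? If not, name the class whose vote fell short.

Series A: 3/4 of 2874601 = 2155950.75, rounded up to 2155951; 2,155,951 required, 2,156,794 in favor — approved.
Series B: 4/5 of 325540 = 260432; 260,432 required, 260,536 in favor — approved.
Series C: a majority of 2018980 is 1009491; 1,009,491 required, 1,009,491 in favor — approved.

Approved — every class gave the required vote.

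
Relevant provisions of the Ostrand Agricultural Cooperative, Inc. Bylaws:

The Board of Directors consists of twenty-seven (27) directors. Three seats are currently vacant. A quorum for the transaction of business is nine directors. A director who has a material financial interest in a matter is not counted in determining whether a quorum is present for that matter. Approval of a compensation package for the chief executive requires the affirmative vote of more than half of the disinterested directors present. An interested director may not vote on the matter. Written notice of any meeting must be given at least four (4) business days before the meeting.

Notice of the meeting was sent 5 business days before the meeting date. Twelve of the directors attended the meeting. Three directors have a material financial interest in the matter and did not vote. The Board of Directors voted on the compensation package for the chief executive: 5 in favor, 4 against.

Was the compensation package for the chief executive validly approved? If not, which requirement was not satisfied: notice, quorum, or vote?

Valid — all requirements satisfied.

Notice: 5 business days given; 4 required (5 ≥ 4). Satisfied.
Quorum: 12 present, but the 3 interested directors do not count, leaving 9. Quorum is 9. Satisfied.
Vote: the compensation package for the chief executive requires a majority of the disinterested directors present (12 − 3 = 9). A majority of 9 is 5, so 5 affirmative votes are needed; 5 voted in favor. Satisfied.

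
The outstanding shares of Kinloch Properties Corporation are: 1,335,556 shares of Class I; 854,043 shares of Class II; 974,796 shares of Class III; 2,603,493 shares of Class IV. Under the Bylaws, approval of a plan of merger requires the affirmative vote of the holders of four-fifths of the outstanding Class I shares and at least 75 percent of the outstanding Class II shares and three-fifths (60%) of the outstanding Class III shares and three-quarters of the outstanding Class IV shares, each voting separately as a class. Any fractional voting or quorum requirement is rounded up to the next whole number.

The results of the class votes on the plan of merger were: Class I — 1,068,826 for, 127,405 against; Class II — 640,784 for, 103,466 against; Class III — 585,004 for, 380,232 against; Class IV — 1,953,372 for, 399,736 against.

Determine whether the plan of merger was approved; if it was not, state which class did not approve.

Class I: 4/5 of 1335556 = 1068444.80, rounded up to 1068445; 1,068,445 required, 1,068,826 in favor — approved.
Class II: 3/4 of 854043 = 640532.25, rounded up to 640533; 640,533 required, 640,784 in favor — approved.
Class III: 3/5 of 974796 = 584877.60, rounded up to 584878; 584,878 required, 585,004 in favor — approved.
Class IV: 3/4 of 2603493 = 1952619.75, rounded up to 1952620; 1,952,620 required, 1,953,372 in favor — approved.

Approved — every class gave the required vote.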